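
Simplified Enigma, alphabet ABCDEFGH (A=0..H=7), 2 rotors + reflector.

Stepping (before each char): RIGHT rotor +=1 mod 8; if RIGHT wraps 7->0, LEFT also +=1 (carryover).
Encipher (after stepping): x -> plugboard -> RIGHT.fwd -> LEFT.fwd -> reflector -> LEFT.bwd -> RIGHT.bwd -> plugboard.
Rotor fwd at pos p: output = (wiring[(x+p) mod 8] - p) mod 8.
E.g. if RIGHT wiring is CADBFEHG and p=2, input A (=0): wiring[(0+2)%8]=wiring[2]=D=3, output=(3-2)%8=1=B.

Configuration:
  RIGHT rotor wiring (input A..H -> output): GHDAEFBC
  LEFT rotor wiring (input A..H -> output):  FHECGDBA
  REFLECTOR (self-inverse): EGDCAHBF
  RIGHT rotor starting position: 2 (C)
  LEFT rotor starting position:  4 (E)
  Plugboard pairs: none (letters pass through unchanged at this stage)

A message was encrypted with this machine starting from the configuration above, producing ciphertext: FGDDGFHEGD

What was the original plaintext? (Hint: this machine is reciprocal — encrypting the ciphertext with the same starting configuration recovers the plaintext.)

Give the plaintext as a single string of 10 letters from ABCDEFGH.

Char 1 ('F'): step: R->3, L=4; F->plug->F->R->D->L->E->refl->A->L'->G->R'->D->plug->D
Char 2 ('G'): step: R->4, L=4; G->plug->G->R->H->L->G->refl->B->L'->E->R'->H->plug->H
Char 3 ('D'): step: R->5, L=4; D->plug->D->R->B->L->H->refl->F->L'->C->R'->E->plug->E
Char 4 ('D'): step: R->6, L=4; D->plug->D->R->B->L->H->refl->F->L'->C->R'->F->plug->F
Char 5 ('G'): step: R->7, L=4; G->plug->G->R->G->L->A->refl->E->L'->D->R'->A->plug->A
Char 6 ('F'): step: R->0, L->5 (L advanced); F->plug->F->R->F->L->H->refl->F->L'->G->R'->A->plug->A
Char 7 ('H'): step: R->1, L=5; H->plug->H->R->F->L->H->refl->F->L'->G->R'->A->plug->A
Char 8 ('E'): step: R->2, L=5; E->plug->E->R->H->L->B->refl->G->L'->A->R'->F->plug->F
Char 9 ('G'): step: R->3, L=5; G->plug->G->R->E->L->C->refl->D->L'->C->R'->C->plug->C
Char 10 ('D'): step: R->4, L=5; D->plug->D->R->G->L->F->refl->H->L'->F->R'->C->plug->C

Answer: DHEFAAAFCC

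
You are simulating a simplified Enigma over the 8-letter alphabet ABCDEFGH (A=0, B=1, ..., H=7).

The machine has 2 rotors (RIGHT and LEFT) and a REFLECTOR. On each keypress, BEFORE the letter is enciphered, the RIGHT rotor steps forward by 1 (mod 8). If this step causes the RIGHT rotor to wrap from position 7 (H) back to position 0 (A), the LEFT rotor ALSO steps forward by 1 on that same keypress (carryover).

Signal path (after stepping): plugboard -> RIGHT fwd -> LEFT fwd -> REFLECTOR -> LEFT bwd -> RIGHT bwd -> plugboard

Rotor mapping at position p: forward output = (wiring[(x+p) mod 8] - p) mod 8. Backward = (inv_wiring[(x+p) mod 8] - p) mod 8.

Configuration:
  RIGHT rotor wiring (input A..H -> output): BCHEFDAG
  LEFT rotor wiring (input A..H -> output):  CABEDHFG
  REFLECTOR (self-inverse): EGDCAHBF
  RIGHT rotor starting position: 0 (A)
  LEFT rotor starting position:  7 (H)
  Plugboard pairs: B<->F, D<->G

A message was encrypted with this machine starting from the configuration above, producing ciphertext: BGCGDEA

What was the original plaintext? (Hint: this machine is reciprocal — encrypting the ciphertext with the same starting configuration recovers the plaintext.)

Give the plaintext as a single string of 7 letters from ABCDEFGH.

Answer: ECHFBCF

Derivation:
Char 1 ('B'): step: R->1, L=7; B->plug->F->R->H->L->G->refl->B->L'->C->R'->E->plug->E
Char 2 ('G'): step: R->2, L=7; G->plug->D->R->B->L->D->refl->C->L'->D->R'->C->plug->C
Char 3 ('C'): step: R->3, L=7; C->plug->C->R->A->L->H->refl->F->L'->E->R'->H->plug->H
Char 4 ('G'): step: R->4, L=7; G->plug->D->R->C->L->B->refl->G->L'->H->R'->B->plug->F
Char 5 ('D'): step: R->5, L=7; D->plug->G->R->H->L->G->refl->B->L'->C->R'->F->plug->B
Char 6 ('E'): step: R->6, L=7; E->plug->E->R->B->L->D->refl->C->L'->D->R'->C->plug->C
Char 7 ('A'): step: R->7, L=7; A->plug->A->R->H->L->G->refl->B->L'->C->R'->B->plug->F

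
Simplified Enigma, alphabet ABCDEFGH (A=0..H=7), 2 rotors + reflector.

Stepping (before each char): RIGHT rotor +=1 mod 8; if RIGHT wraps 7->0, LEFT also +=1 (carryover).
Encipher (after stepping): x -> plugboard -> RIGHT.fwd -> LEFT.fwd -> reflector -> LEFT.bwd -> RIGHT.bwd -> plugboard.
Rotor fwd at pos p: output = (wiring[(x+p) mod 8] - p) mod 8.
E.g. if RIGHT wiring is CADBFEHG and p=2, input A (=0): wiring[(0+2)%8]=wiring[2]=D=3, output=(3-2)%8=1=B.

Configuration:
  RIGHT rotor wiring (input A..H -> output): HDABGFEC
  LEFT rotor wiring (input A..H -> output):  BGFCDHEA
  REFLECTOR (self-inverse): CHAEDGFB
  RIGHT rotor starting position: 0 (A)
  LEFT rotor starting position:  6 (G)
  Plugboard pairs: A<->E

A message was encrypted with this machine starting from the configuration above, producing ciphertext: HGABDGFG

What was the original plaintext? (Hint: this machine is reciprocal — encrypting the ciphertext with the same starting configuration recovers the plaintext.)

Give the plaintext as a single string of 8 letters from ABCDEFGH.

Answer: CAFACECF

Derivation:
Char 1 ('H'): step: R->1, L=6; H->plug->H->R->G->L->F->refl->G->L'->A->R'->C->plug->C
Char 2 ('G'): step: R->2, L=6; G->plug->G->R->F->L->E->refl->D->L'->C->R'->E->plug->A
Char 3 ('A'): step: R->3, L=6; A->plug->E->R->H->L->B->refl->H->L'->E->R'->F->plug->F
Char 4 ('B'): step: R->4, L=6; B->plug->B->R->B->L->C->refl->A->L'->D->R'->E->plug->A
Char 5 ('D'): step: R->5, L=6; D->plug->D->R->C->L->D->refl->E->L'->F->R'->C->plug->C
Char 6 ('G'): step: R->6, L=6; G->plug->G->R->A->L->G->refl->F->L'->G->R'->A->plug->E
Char 7 ('F'): step: R->7, L=6; F->plug->F->R->H->L->B->refl->H->L'->E->R'->C->plug->C
Char 8 ('G'): step: R->0, L->7 (L advanced); G->plug->G->R->E->L->D->refl->E->L'->F->R'->F->plug->F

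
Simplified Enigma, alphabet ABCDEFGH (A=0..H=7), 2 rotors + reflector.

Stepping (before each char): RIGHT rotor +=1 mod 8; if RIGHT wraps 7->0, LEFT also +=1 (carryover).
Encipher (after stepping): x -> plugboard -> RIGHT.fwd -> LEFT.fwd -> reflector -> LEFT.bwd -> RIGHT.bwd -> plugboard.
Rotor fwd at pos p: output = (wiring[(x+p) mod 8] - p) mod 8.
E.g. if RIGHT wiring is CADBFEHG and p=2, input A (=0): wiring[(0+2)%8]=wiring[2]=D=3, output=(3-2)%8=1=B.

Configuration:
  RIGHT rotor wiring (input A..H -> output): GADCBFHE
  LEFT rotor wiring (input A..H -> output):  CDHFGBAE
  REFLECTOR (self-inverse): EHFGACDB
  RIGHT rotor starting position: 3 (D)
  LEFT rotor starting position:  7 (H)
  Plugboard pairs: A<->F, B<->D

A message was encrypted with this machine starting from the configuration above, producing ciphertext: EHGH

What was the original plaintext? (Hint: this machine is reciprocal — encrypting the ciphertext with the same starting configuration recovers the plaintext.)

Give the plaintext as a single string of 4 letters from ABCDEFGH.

Char 1 ('E'): step: R->4, L=7; E->plug->E->R->C->L->E->refl->A->L'->D->R'->C->plug->C
Char 2 ('H'): step: R->5, L=7; H->plug->H->R->E->L->G->refl->D->L'->B->R'->D->plug->B
Char 3 ('G'): step: R->6, L=7; G->plug->G->R->D->L->A->refl->E->L'->C->R'->D->plug->B
Char 4 ('H'): step: R->7, L=7; H->plug->H->R->A->L->F->refl->C->L'->G->R'->G->plug->G

Answer: CBBG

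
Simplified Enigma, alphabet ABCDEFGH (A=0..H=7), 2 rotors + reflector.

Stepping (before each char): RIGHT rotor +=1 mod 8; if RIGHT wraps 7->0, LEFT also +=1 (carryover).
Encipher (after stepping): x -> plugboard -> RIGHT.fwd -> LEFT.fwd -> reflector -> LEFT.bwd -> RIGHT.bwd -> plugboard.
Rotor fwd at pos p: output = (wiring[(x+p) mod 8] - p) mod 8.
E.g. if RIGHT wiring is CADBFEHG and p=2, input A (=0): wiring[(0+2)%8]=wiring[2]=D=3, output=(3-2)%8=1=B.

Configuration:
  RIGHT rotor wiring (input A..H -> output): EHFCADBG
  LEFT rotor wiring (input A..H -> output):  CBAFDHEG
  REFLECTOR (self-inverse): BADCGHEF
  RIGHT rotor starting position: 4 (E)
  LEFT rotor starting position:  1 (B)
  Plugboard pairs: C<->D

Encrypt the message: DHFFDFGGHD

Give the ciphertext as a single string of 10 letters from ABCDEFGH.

Char 1 ('D'): step: R->5, L=1; D->plug->C->R->B->L->H->refl->F->L'->G->R'->A->plug->A
Char 2 ('H'): step: R->6, L=1; H->plug->H->R->F->L->D->refl->C->L'->D->R'->A->plug->A
Char 3 ('F'): step: R->7, L=1; F->plug->F->R->B->L->H->refl->F->L'->G->R'->D->plug->C
Char 4 ('F'): step: R->0, L->2 (L advanced); F->plug->F->R->D->L->F->refl->H->L'->H->R'->B->plug->B
Char 5 ('D'): step: R->1, L=2; D->plug->C->R->B->L->D->refl->C->L'->E->R'->B->plug->B
Char 6 ('F'): step: R->2, L=2; F->plug->F->R->E->L->C->refl->D->L'->B->R'->D->plug->C
Char 7 ('G'): step: R->3, L=2; G->plug->G->R->E->L->C->refl->D->L'->B->R'->F->plug->F
Char 8 ('G'): step: R->4, L=2; G->plug->G->R->B->L->D->refl->C->L'->E->R'->A->plug->A
Char 9 ('H'): step: R->5, L=2; H->plug->H->R->D->L->F->refl->H->L'->H->R'->D->plug->C
Char 10 ('D'): step: R->6, L=2; D->plug->C->R->G->L->A->refl->B->L'->C->R'->G->plug->G

Answer: AACBBCFACG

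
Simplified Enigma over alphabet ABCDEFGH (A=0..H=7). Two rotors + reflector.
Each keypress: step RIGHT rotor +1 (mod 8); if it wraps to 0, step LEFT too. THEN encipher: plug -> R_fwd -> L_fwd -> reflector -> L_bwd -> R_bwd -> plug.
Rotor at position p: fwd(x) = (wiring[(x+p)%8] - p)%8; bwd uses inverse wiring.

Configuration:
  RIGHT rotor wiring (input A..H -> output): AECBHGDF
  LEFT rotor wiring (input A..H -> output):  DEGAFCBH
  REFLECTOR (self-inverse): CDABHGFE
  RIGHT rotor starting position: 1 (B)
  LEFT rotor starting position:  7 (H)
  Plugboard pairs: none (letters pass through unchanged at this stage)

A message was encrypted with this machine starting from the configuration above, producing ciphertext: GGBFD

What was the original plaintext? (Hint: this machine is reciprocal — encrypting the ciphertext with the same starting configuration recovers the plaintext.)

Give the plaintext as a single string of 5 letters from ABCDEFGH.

Char 1 ('G'): step: R->2, L=7; G->plug->G->R->G->L->D->refl->B->L'->E->R'->D->plug->D
Char 2 ('G'): step: R->3, L=7; G->plug->G->R->B->L->E->refl->H->L'->D->R'->C->plug->C
Char 3 ('B'): step: R->4, L=7; B->plug->B->R->C->L->F->refl->G->L'->F->R'->H->plug->H
Char 4 ('F'): step: R->5, L=7; F->plug->F->R->F->L->G->refl->F->L'->C->R'->H->plug->H
Char 5 ('D'): step: R->6, L=7; D->plug->D->R->G->L->D->refl->B->L'->E->R'->E->plug->E

Answer: DCHHE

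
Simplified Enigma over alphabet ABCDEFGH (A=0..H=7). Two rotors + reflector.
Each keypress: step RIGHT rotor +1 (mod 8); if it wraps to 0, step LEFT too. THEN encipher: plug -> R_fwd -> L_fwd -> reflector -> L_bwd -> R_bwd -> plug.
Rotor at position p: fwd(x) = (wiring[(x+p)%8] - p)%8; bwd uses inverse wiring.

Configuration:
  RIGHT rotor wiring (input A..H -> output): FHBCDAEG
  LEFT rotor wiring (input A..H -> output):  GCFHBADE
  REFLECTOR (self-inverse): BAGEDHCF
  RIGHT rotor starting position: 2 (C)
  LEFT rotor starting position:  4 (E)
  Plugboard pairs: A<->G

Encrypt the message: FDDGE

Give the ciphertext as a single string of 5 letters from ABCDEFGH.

Char 1 ('F'): step: R->3, L=4; F->plug->F->R->C->L->H->refl->F->L'->A->R'->B->plug->B
Char 2 ('D'): step: R->4, L=4; D->plug->D->R->C->L->H->refl->F->L'->A->R'->C->plug->C
Char 3 ('D'): step: R->5, L=4; D->plug->D->R->A->L->F->refl->H->L'->C->R'->E->plug->E
Char 4 ('G'): step: R->6, L=4; G->plug->A->R->G->L->B->refl->A->L'->D->R'->E->plug->E
Char 5 ('E'): step: R->7, L=4; E->plug->E->R->D->L->A->refl->B->L'->G->R'->B->plug->B

Answer: BCEEB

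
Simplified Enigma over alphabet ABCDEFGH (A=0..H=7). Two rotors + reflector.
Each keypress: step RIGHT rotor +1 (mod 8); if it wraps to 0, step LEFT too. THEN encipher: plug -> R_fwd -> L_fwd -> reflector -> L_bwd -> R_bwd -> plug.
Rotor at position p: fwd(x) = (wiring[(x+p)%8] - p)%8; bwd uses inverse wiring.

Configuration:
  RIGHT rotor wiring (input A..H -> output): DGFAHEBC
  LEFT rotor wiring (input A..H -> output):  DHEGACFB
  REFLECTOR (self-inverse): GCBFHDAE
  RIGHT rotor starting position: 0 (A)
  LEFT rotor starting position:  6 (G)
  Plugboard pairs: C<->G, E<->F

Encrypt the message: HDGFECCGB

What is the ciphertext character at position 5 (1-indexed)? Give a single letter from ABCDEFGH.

Char 1 ('H'): step: R->1, L=6; H->plug->H->R->C->L->F->refl->D->L'->B->R'->G->plug->C
Char 2 ('D'): step: R->2, L=6; D->plug->D->R->C->L->F->refl->D->L'->B->R'->G->plug->C
Char 3 ('G'): step: R->3, L=6; G->plug->C->R->B->L->D->refl->F->L'->C->R'->H->plug->H
Char 4 ('F'): step: R->4, L=6; F->plug->E->R->H->L->E->refl->H->L'->A->R'->B->plug->B
Char 5 ('E'): step: R->5, L=6; E->plug->F->R->A->L->H->refl->E->L'->H->R'->A->plug->A

A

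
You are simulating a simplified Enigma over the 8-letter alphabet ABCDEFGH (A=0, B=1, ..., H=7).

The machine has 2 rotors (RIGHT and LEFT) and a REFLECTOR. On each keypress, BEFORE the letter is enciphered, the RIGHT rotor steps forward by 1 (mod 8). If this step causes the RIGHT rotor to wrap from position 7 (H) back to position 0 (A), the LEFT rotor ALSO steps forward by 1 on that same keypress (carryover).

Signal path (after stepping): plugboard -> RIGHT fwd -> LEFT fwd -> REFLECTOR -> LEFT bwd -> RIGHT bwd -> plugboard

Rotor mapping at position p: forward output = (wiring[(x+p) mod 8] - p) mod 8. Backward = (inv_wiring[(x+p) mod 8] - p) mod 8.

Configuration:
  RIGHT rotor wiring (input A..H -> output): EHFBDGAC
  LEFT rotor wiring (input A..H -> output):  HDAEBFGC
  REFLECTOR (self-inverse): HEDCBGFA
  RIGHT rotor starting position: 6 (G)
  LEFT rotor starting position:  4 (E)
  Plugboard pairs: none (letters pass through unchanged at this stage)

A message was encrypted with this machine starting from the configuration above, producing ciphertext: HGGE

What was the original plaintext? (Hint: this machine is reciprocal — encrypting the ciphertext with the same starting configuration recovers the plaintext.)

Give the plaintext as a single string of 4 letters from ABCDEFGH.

Answer: DFFF

Derivation:
Char 1 ('H'): step: R->7, L=4; H->plug->H->R->B->L->B->refl->E->L'->G->R'->D->plug->D
Char 2 ('G'): step: R->0, L->5 (L advanced); G->plug->G->R->A->L->A->refl->H->L'->G->R'->F->plug->F
Char 3 ('G'): step: R->1, L=5; G->plug->G->R->B->L->B->refl->E->L'->H->R'->F->plug->F
Char 4 ('E'): step: R->2, L=5; E->plug->E->R->G->L->H->refl->A->L'->A->R'->F->plug->F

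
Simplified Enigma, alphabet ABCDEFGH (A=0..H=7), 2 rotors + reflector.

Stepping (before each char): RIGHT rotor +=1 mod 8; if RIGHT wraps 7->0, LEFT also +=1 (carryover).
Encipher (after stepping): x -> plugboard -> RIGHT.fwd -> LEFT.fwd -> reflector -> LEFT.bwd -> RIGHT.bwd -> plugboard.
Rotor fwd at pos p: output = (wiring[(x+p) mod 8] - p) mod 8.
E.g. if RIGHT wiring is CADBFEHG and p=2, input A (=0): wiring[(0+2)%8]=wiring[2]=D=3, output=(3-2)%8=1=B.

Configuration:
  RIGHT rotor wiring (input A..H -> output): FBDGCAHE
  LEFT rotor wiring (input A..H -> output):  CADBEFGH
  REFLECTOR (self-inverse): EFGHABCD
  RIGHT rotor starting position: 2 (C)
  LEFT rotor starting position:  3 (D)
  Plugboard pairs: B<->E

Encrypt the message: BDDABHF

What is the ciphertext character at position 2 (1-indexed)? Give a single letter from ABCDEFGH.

Char 1 ('B'): step: R->3, L=3; B->plug->E->R->B->L->B->refl->F->L'->G->R'->G->plug->G
Char 2 ('D'): step: R->4, L=3; D->plug->D->R->A->L->G->refl->C->L'->C->R'->H->plug->H

H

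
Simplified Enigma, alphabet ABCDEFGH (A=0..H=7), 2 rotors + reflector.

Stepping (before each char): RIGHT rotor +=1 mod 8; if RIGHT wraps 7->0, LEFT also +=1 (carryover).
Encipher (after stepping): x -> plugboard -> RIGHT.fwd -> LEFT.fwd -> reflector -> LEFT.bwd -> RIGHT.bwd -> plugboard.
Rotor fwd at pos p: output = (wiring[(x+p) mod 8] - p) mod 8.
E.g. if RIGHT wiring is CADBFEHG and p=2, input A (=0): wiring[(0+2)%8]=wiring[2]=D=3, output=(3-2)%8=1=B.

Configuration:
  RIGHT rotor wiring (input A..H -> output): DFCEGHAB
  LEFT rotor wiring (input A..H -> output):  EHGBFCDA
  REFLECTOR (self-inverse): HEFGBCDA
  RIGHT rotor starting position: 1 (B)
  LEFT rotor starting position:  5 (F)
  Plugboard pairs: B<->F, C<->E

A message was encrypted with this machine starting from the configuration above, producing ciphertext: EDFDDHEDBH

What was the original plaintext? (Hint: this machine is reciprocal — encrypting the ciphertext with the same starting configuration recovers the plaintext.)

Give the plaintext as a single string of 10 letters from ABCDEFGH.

Char 1 ('E'): step: R->2, L=5; E->plug->C->R->E->L->C->refl->F->L'->A->R'->A->plug->A
Char 2 ('D'): step: R->3, L=5; D->plug->D->R->F->L->B->refl->E->L'->G->R'->E->plug->C
Char 3 ('F'): step: R->4, L=5; F->plug->B->R->D->L->H->refl->A->L'->H->R'->E->plug->C
Char 4 ('D'): step: R->5, L=5; D->plug->D->R->G->L->E->refl->B->L'->F->R'->F->plug->B
Char 5 ('D'): step: R->6, L=5; D->plug->D->R->H->L->A->refl->H->L'->D->R'->B->plug->F
Char 6 ('H'): step: R->7, L=5; H->plug->H->R->B->L->G->refl->D->L'->C->R'->A->plug->A
Char 7 ('E'): step: R->0, L->6 (L advanced); E->plug->C->R->C->L->G->refl->D->L'->F->R'->B->plug->F
Char 8 ('D'): step: R->1, L=6; D->plug->D->R->F->L->D->refl->G->L'->C->R'->H->plug->H
Char 9 ('B'): step: R->2, L=6; B->plug->F->R->H->L->E->refl->B->L'->D->R'->H->plug->H
Char 10 ('H'): step: R->3, L=6; H->plug->H->R->H->L->E->refl->B->L'->D->R'->B->plug->F

Answer: ACCBFAFHHF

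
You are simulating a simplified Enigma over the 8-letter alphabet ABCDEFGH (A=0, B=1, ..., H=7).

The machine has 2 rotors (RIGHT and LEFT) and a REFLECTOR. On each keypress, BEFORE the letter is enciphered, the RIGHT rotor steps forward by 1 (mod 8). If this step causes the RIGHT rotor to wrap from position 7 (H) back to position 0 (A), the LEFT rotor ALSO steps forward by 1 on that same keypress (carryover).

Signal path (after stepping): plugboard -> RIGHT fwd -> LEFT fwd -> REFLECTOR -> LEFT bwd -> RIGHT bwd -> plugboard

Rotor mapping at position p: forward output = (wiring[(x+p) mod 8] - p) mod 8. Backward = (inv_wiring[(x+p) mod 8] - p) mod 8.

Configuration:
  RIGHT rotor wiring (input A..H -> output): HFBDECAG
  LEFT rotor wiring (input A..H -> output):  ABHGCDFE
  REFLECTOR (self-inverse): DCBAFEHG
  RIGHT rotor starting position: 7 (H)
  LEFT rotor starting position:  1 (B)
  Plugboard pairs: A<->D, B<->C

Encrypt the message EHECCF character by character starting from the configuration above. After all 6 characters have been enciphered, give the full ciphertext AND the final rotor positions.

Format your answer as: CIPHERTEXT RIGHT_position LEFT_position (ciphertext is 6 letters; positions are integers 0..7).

Answer: FFDDHA 5 2

Derivation:
Char 1 ('E'): step: R->0, L->2 (L advanced); E->plug->E->R->E->L->D->refl->A->L'->C->R'->F->plug->F
Char 2 ('H'): step: R->1, L=2; H->plug->H->R->G->L->G->refl->H->L'->H->R'->F->plug->F
Char 3 ('E'): step: R->2, L=2; E->plug->E->R->G->L->G->refl->H->L'->H->R'->A->plug->D
Char 4 ('C'): step: R->3, L=2; C->plug->B->R->B->L->E->refl->F->L'->A->R'->A->plug->D
Char 5 ('C'): step: R->4, L=2; C->plug->B->R->G->L->G->refl->H->L'->H->R'->H->plug->H
Char 6 ('F'): step: R->5, L=2; F->plug->F->R->E->L->D->refl->A->L'->C->R'->D->plug->A
Final: ciphertext=FFDDHA, RIGHT=5, LEFT=2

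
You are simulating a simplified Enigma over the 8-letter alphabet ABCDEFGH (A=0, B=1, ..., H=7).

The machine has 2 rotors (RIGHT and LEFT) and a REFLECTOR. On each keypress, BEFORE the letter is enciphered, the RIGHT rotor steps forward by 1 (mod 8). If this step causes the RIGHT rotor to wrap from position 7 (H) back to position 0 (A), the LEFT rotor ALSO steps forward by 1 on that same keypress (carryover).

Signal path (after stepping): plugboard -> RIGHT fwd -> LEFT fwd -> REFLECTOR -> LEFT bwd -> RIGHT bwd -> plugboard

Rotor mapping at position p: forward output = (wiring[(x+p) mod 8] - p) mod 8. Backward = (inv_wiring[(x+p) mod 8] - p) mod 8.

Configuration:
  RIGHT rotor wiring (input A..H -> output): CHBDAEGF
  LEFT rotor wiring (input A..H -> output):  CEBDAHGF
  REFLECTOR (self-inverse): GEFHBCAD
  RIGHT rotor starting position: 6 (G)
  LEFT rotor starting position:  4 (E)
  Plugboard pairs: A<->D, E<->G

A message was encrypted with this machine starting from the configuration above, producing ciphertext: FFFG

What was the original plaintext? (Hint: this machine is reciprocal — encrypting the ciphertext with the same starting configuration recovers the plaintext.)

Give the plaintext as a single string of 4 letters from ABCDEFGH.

Answer: HBHD

Derivation:
Char 1 ('F'): step: R->7, L=4; F->plug->F->R->B->L->D->refl->H->L'->H->R'->H->plug->H
Char 2 ('F'): step: R->0, L->5 (L advanced); F->plug->F->R->E->L->H->refl->D->L'->H->R'->B->plug->B
Char 3 ('F'): step: R->1, L=5; F->plug->F->R->F->L->E->refl->B->L'->B->R'->H->plug->H
Char 4 ('G'): step: R->2, L=5; G->plug->E->R->E->L->H->refl->D->L'->H->R'->A->plug->D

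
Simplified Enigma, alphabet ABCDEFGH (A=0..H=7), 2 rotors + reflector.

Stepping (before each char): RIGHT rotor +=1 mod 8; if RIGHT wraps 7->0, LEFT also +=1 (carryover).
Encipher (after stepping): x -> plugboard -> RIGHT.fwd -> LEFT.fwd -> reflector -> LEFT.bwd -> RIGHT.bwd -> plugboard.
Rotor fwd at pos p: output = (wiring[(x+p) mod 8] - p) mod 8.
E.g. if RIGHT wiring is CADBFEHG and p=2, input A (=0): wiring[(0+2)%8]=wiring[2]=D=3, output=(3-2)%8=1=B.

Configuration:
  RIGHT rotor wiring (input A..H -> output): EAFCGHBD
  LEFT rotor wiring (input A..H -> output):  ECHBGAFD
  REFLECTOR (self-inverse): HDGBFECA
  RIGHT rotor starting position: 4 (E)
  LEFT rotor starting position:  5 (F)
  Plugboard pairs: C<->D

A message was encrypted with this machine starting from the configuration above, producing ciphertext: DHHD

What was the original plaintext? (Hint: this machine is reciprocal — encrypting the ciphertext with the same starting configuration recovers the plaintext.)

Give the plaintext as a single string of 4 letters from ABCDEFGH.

Char 1 ('D'): step: R->5, L=5; D->plug->C->R->G->L->E->refl->F->L'->E->R'->B->plug->B
Char 2 ('H'): step: R->6, L=5; H->plug->H->R->B->L->A->refl->H->L'->D->R'->A->plug->A
Char 3 ('H'): step: R->7, L=5; H->plug->H->R->C->L->G->refl->C->L'->F->R'->B->plug->B
Char 4 ('D'): step: R->0, L->6 (L advanced); D->plug->C->R->F->L->D->refl->B->L'->E->R'->A->plug->A

Answer: BABA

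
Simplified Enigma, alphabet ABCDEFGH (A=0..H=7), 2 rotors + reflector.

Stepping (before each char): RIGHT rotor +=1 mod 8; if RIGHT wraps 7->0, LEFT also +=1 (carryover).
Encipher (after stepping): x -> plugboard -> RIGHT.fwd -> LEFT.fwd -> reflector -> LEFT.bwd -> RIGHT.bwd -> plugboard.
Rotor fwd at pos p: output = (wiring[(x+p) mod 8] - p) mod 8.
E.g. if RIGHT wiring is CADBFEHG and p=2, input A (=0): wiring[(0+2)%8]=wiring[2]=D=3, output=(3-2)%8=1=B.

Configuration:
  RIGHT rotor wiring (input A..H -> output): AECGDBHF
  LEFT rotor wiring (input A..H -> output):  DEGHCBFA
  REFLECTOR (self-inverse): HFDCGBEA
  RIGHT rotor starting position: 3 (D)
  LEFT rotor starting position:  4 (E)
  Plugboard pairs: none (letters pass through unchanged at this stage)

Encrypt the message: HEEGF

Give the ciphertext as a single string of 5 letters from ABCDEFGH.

Char 1 ('H'): step: R->4, L=4; H->plug->H->R->C->L->B->refl->F->L'->B->R'->D->plug->D
Char 2 ('E'): step: R->5, L=4; E->plug->E->R->H->L->D->refl->C->L'->G->R'->H->plug->H
Char 3 ('E'): step: R->6, L=4; E->plug->E->R->E->L->H->refl->A->L'->F->R'->G->plug->G
Char 4 ('G'): step: R->7, L=4; G->plug->G->R->C->L->B->refl->F->L'->B->R'->B->plug->B
Char 5 ('F'): step: R->0, L->5 (L advanced); F->plug->F->R->B->L->A->refl->H->L'->E->R'->B->plug->B

Answer: DHGBB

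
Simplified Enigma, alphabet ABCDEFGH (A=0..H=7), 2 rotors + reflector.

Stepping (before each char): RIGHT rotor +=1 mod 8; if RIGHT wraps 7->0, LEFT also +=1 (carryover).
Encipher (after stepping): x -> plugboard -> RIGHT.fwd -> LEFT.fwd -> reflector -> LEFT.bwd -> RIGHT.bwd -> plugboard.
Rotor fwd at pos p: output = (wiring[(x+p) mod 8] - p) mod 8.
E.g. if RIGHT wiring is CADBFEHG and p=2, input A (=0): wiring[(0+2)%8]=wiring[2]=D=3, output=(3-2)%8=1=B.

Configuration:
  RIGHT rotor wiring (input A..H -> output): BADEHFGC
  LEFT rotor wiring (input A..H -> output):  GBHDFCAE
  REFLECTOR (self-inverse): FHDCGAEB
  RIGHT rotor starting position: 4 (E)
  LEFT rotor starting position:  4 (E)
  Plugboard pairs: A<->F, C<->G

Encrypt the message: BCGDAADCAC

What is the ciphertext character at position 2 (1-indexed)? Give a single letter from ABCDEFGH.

Char 1 ('B'): step: R->5, L=4; B->plug->B->R->B->L->G->refl->E->L'->C->R'->H->plug->H
Char 2 ('C'): step: R->6, L=4; C->plug->G->R->B->L->G->refl->E->L'->C->R'->D->plug->D

D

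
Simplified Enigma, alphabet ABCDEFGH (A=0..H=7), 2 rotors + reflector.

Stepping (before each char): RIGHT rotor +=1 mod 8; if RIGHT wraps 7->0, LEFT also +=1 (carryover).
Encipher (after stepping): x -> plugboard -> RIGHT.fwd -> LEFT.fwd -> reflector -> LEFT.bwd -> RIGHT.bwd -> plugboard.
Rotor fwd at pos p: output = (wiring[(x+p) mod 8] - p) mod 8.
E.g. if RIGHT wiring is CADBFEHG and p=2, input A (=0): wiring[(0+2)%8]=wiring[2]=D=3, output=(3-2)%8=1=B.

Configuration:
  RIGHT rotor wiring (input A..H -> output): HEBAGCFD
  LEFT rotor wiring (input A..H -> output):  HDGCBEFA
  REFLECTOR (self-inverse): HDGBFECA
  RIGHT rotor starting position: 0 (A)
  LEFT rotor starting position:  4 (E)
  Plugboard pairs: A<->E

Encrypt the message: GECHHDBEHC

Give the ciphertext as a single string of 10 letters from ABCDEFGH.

Char 1 ('G'): step: R->1, L=4; G->plug->G->R->C->L->B->refl->D->L'->E->R'->F->plug->F
Char 2 ('E'): step: R->2, L=4; E->plug->A->R->H->L->G->refl->C->L'->G->R'->B->plug->B
Char 3 ('C'): step: R->3, L=4; C->plug->C->R->H->L->G->refl->C->L'->G->R'->H->plug->H
Char 4 ('H'): step: R->4, L=4; H->plug->H->R->E->L->D->refl->B->L'->C->R'->A->plug->E
Char 5 ('H'): step: R->5, L=4; H->plug->H->R->B->L->A->refl->H->L'->F->R'->A->plug->E
Char 6 ('D'): step: R->6, L=4; D->plug->D->R->G->L->C->refl->G->L'->H->R'->A->plug->E
Char 7 ('B'): step: R->7, L=4; B->plug->B->R->A->L->F->refl->E->L'->D->R'->G->plug->G
Char 8 ('E'): step: R->0, L->5 (L advanced); E->plug->A->R->H->L->E->refl->F->L'->G->R'->E->plug->A
Char 9 ('H'): step: R->1, L=5; H->plug->H->R->G->L->F->refl->E->L'->H->R'->C->plug->C
Char 10 ('C'): step: R->2, L=5; C->plug->C->R->E->L->G->refl->C->L'->D->R'->E->plug->A

Answer: FBHEEEGACA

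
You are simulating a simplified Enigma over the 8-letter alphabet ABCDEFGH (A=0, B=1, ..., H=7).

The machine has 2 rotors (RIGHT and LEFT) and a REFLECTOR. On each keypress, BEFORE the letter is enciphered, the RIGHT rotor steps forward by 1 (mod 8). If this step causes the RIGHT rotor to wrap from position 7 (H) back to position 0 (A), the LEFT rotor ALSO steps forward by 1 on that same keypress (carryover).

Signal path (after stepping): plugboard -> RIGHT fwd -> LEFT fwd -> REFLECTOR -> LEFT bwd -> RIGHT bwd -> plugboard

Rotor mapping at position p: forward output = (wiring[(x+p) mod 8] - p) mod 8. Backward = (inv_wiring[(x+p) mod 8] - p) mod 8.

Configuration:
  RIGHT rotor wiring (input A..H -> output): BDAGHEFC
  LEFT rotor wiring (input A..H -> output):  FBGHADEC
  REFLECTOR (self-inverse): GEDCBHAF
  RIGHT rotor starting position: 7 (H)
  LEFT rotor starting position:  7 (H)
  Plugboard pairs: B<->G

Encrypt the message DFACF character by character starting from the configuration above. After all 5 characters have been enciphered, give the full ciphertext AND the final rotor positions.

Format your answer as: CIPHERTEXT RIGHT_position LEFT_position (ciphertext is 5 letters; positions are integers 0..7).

Char 1 ('D'): step: R->0, L->0 (L advanced); D->plug->D->R->G->L->E->refl->B->L'->B->R'->A->plug->A
Char 2 ('F'): step: R->1, L=0; F->plug->F->R->E->L->A->refl->G->L'->C->R'->A->plug->A
Char 3 ('A'): step: R->2, L=0; A->plug->A->R->G->L->E->refl->B->L'->B->R'->H->plug->H
Char 4 ('C'): step: R->3, L=0; C->plug->C->R->B->L->B->refl->E->L'->G->R'->F->plug->F
Char 5 ('F'): step: R->4, L=0; F->plug->F->R->H->L->C->refl->D->L'->F->R'->E->plug->E
Final: ciphertext=AAHFE, RIGHT=4, LEFT=0

Answer: AAHFE 4 0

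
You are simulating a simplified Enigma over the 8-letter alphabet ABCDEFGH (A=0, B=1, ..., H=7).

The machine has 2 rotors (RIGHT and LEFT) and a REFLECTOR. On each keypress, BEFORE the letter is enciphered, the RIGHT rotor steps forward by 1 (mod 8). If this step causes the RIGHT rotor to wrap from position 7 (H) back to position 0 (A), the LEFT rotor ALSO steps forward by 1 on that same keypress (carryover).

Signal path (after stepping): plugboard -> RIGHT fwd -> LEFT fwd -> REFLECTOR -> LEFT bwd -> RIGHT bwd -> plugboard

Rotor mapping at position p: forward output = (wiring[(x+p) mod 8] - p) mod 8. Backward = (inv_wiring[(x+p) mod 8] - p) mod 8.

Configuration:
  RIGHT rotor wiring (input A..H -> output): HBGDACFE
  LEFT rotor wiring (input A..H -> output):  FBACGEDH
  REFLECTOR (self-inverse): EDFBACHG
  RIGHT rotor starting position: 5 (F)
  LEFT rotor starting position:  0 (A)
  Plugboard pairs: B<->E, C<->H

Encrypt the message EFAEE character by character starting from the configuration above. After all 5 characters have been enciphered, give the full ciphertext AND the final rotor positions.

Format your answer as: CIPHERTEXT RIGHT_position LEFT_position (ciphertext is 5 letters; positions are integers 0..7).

Char 1 ('E'): step: R->6, L=0; E->plug->B->R->G->L->D->refl->B->L'->B->R'->C->plug->H
Char 2 ('F'): step: R->7, L=0; F->plug->F->R->B->L->B->refl->D->L'->G->R'->H->plug->C
Char 3 ('A'): step: R->0, L->1 (L advanced); A->plug->A->R->H->L->E->refl->A->L'->A->R'->E->plug->B
Char 4 ('E'): step: R->1, L=1; E->plug->B->R->F->L->C->refl->F->L'->D->R'->G->plug->G
Char 5 ('E'): step: R->2, L=1; E->plug->B->R->B->L->H->refl->G->L'->G->R'->C->plug->H
Final: ciphertext=HCBGH, RIGHT=2, LEFT=1

Answer: HCBGH 2 1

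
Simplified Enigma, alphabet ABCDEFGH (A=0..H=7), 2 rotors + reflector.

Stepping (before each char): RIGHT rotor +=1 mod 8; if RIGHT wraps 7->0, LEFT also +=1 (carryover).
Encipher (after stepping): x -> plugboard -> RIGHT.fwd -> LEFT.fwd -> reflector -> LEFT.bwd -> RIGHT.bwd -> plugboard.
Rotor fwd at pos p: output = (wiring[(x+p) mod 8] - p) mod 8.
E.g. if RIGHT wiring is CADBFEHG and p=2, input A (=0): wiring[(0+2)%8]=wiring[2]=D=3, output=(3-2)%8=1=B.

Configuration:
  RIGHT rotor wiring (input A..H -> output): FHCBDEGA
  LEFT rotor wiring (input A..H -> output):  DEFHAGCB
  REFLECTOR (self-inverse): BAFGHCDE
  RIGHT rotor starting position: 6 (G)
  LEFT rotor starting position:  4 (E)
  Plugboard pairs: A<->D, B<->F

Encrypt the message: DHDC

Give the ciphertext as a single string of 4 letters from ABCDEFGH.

Char 1 ('D'): step: R->7, L=4; D->plug->A->R->B->L->C->refl->F->L'->D->R'->D->plug->A
Char 2 ('H'): step: R->0, L->5 (L advanced); H->plug->H->R->A->L->B->refl->A->L'->F->R'->A->plug->D
Char 3 ('D'): step: R->1, L=5; D->plug->A->R->G->L->C->refl->F->L'->B->R'->B->plug->F
Char 4 ('C'): step: R->2, L=5; C->plug->C->R->B->L->F->refl->C->L'->G->R'->F->plug->B

Answer: ADFB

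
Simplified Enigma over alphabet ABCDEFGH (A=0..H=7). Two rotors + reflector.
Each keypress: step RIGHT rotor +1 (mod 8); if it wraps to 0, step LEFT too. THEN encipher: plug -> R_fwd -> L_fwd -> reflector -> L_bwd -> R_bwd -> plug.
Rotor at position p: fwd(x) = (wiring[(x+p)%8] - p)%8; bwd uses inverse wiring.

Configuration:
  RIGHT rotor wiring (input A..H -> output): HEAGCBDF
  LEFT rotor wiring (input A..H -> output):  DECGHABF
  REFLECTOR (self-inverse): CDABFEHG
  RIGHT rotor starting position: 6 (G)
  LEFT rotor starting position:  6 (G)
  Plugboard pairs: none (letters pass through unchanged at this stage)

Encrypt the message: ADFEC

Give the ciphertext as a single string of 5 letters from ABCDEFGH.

Char 1 ('A'): step: R->7, L=6; A->plug->A->R->G->L->B->refl->D->L'->A->R'->B->plug->B
Char 2 ('D'): step: R->0, L->7 (L advanced); D->plug->D->R->G->L->B->refl->D->L'->D->R'->G->plug->G
Char 3 ('F'): step: R->1, L=7; F->plug->F->R->C->L->F->refl->E->L'->B->R'->D->plug->D
Char 4 ('E'): step: R->2, L=7; E->plug->E->R->B->L->E->refl->F->L'->C->R'->H->plug->H
Char 5 ('C'): step: R->3, L=7; C->plug->C->R->G->L->B->refl->D->L'->D->R'->A->plug->A

Answer: BGDHA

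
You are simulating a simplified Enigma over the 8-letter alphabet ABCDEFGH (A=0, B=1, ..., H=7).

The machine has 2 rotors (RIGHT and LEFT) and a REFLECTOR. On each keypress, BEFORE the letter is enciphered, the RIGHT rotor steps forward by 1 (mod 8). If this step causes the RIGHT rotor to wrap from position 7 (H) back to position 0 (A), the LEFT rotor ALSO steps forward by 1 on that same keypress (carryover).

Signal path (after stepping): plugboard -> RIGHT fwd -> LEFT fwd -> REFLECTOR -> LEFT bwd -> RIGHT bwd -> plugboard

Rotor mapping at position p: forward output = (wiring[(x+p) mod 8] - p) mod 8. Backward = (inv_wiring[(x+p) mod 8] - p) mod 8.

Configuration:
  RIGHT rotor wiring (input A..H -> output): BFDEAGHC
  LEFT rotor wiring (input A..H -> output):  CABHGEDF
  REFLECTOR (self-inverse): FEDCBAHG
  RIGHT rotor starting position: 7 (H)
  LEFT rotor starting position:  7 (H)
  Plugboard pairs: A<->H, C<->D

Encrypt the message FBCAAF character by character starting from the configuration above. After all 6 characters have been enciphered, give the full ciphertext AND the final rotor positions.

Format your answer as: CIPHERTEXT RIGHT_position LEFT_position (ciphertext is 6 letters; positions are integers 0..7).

Char 1 ('F'): step: R->0, L->0 (L advanced); F->plug->F->R->G->L->D->refl->C->L'->A->R'->E->plug->E
Char 2 ('B'): step: R->1, L=0; B->plug->B->R->C->L->B->refl->E->L'->F->R'->E->plug->E
Char 3 ('C'): step: R->2, L=0; C->plug->D->R->E->L->G->refl->H->L'->D->R'->H->plug->A
Char 4 ('A'): step: R->3, L=0; A->plug->H->R->A->L->C->refl->D->L'->G->R'->F->plug->F
Char 5 ('A'): step: R->4, L=0; A->plug->H->R->A->L->C->refl->D->L'->G->R'->D->plug->C
Char 6 ('F'): step: R->5, L=0; F->plug->F->R->G->L->D->refl->C->L'->A->R'->E->plug->E
Final: ciphertext=EEAFCE, RIGHT=5, LEFT=0

Answer: EEAFCE 5 0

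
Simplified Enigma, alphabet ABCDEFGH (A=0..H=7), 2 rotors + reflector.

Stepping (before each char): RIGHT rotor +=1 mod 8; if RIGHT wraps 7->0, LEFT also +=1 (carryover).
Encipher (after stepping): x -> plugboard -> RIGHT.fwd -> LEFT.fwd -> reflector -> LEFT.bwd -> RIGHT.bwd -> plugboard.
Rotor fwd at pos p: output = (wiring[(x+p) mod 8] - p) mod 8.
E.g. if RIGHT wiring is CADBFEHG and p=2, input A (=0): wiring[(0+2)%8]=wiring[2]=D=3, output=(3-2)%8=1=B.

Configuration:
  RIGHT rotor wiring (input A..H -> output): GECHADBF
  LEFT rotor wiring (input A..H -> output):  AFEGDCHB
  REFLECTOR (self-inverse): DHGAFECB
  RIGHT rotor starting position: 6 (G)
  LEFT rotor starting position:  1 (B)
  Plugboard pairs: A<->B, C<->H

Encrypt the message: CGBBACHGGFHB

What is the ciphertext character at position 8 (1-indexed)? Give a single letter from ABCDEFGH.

Char 1 ('C'): step: R->7, L=1; C->plug->H->R->C->L->F->refl->E->L'->A->R'->E->plug->E
Char 2 ('G'): step: R->0, L->2 (L advanced); G->plug->G->R->B->L->E->refl->F->L'->E->R'->B->plug->A
Char 3 ('B'): step: R->1, L=2; B->plug->A->R->D->L->A->refl->D->L'->H->R'->D->plug->D
Char 4 ('B'): step: R->2, L=2; B->plug->A->R->A->L->C->refl->G->L'->G->R'->C->plug->H
Char 5 ('A'): step: R->3, L=2; A->plug->B->R->F->L->H->refl->B->L'->C->R'->E->plug->E
Char 6 ('C'): step: R->4, L=2; C->plug->H->R->D->L->A->refl->D->L'->H->R'->B->plug->A
Char 7 ('H'): step: R->5, L=2; H->plug->C->R->A->L->C->refl->G->L'->G->R'->A->plug->B
Char 8 ('G'): step: R->6, L=2; G->plug->G->R->C->L->B->refl->H->L'->F->R'->H->plug->C

C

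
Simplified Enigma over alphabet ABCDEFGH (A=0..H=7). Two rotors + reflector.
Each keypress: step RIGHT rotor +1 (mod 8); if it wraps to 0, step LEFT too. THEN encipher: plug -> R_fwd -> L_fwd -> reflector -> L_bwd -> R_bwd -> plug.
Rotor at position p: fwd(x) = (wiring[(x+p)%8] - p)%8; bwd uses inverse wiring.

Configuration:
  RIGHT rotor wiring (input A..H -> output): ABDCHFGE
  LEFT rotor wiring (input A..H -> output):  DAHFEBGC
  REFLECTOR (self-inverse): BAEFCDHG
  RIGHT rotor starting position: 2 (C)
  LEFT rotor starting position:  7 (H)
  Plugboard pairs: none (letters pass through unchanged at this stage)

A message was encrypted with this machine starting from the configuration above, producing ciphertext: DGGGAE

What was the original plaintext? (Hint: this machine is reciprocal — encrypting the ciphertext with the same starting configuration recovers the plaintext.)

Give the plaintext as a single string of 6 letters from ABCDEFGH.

Char 1 ('D'): step: R->3, L=7; D->plug->D->R->D->L->A->refl->B->L'->C->R'->C->plug->C
Char 2 ('G'): step: R->4, L=7; G->plug->G->R->H->L->H->refl->G->L'->E->R'->E->plug->E
Char 3 ('G'): step: R->5, L=7; G->plug->G->R->F->L->F->refl->D->L'->A->R'->A->plug->A
Char 4 ('G'): step: R->6, L=7; G->plug->G->R->B->L->E->refl->C->L'->G->R'->B->plug->B
Char 5 ('A'): step: R->7, L=7; A->plug->A->R->F->L->F->refl->D->L'->A->R'->F->plug->F
Char 6 ('E'): step: R->0, L->0 (L advanced); E->plug->E->R->H->L->C->refl->E->L'->E->R'->H->plug->H

Answer: CEABFH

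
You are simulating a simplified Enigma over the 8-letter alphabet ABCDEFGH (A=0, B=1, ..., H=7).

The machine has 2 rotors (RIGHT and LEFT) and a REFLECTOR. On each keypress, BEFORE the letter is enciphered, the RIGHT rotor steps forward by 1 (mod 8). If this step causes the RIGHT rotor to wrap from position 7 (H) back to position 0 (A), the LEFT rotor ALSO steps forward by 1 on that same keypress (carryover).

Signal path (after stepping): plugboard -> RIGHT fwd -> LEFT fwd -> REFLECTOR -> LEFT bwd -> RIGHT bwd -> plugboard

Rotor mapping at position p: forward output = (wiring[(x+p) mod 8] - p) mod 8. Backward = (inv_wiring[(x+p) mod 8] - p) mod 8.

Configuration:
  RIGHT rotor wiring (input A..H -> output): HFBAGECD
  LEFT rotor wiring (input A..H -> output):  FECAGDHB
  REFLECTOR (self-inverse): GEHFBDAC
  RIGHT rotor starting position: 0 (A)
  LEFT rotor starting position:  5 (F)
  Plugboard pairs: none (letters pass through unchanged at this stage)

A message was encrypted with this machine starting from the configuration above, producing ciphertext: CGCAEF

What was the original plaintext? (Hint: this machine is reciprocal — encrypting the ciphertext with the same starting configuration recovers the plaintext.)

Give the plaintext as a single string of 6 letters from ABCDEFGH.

Char 1 ('C'): step: R->1, L=5; C->plug->C->R->H->L->B->refl->E->L'->C->R'->G->plug->G
Char 2 ('G'): step: R->2, L=5; G->plug->G->R->F->L->F->refl->D->L'->G->R'->B->plug->B
Char 3 ('C'): step: R->3, L=5; C->plug->C->R->B->L->C->refl->H->L'->E->R'->F->plug->F
Char 4 ('A'): step: R->4, L=5; A->plug->A->R->C->L->E->refl->B->L'->H->R'->D->plug->D
Char 5 ('E'): step: R->5, L=5; E->plug->E->R->A->L->G->refl->A->L'->D->R'->G->plug->G
Char 6 ('F'): step: R->6, L=5; F->plug->F->R->C->L->E->refl->B->L'->H->R'->D->plug->D

Answer: GBFDGD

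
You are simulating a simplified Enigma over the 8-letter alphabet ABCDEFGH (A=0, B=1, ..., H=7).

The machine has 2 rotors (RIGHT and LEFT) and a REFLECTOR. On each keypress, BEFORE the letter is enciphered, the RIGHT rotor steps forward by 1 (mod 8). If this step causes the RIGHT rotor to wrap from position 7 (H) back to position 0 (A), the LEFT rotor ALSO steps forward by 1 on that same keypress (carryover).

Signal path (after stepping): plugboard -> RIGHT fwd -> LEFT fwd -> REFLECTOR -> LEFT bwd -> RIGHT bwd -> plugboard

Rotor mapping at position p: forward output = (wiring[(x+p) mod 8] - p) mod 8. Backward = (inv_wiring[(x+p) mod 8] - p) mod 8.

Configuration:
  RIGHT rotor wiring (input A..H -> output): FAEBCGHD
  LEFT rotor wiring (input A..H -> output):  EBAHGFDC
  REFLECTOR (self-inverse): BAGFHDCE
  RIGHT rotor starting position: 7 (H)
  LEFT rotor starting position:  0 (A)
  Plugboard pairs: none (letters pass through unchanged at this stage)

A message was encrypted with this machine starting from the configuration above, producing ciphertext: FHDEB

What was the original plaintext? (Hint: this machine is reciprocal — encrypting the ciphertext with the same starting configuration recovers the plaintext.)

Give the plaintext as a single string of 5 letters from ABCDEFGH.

Answer: BDFAH

Derivation:
Char 1 ('F'): step: R->0, L->1 (L advanced); F->plug->F->R->G->L->B->refl->A->L'->A->R'->B->plug->B
Char 2 ('H'): step: R->1, L=1; H->plug->H->R->E->L->E->refl->H->L'->B->R'->D->plug->D
Char 3 ('D'): step: R->2, L=1; D->plug->D->R->E->L->E->refl->H->L'->B->R'->F->plug->F
Char 4 ('E'): step: R->3, L=1; E->plug->E->R->A->L->A->refl->B->L'->G->R'->A->plug->A
Char 5 ('B'): step: R->4, L=1; B->plug->B->R->C->L->G->refl->C->L'->F->R'->H->plug->H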